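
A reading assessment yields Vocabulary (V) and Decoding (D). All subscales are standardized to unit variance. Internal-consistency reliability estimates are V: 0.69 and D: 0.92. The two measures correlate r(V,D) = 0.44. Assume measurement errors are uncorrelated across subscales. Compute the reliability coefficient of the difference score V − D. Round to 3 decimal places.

Var(V−D) = 1 + 1 − 2·0.44 = 2 − 0.88 = 1.12.
Because errors are independent across components, Cov(Tᵢ,Tⱼ) = Cov(Xᵢ,Xⱼ); the off-diagonal part of the true-score variance is the same as above.
True-score variance = [0.69 + 0.92] − 0.88 = 1.61 − 0.88 = 0.73.
Reliability = 0.73 / 1.12 = 0.652.

0.652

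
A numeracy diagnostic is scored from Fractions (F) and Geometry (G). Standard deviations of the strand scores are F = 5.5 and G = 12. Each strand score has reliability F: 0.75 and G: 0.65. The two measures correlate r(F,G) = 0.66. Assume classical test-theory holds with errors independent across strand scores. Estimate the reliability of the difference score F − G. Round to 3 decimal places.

0.335

Var(F−G) = 5.5² + 12² − 2·5.5·12·0.66 = 174.25 − 87.12 = 87.13.
Under uncorrelated errors the observed covariances equal the true-score covariances, so only the own-variance terms attenuate.
True-score variance = [5.5²·0.75 + 12²·0.65] − 87.12 = 116.288 − 87.12 = 29.1675.
Reliability = 29.1675 / 87.13 = 0.335.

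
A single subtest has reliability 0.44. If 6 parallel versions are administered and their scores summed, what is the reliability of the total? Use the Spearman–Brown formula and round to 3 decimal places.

ρ_k = kρ / (1 + (k−1)ρ) = 6·0.44 / (1 + 5·0.44) = 2.640 / 3.200 = 0.825.

0.825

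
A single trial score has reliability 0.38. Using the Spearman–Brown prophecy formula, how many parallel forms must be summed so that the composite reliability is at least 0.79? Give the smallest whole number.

k ≥ ρ*(1−ρ₁)/(ρ₁(1−ρ*)) = 0.79·0.62 / (0.38·0.21) = 6.138.
Smallest integer k = 7.

7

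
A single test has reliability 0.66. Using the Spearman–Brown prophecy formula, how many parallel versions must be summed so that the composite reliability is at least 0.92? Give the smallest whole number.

6

k ≥ ρ*(1−ρ₁)/(ρ₁(1−ρ*)) = 0.92·0.34 / (0.66·0.08) = 5.924.
Smallest integer k = 6.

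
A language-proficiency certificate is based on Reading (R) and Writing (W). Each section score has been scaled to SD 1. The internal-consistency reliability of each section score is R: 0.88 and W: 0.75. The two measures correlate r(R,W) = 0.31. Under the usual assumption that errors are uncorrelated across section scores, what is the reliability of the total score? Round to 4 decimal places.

Var(R+W) = 2 + 2·[0.31] = 2 + 0.62 = 2.62.
Under uncorrelated errors the observed covariances equal the true-score covariances, so only the own-variance terms attenuate.
True-score variance = [0.88 + 0.75] + 0.62 = 1.63 + 0.62 = 2.25.
Reliability = 2.25 / 2.62 = 0.8588.

0.8588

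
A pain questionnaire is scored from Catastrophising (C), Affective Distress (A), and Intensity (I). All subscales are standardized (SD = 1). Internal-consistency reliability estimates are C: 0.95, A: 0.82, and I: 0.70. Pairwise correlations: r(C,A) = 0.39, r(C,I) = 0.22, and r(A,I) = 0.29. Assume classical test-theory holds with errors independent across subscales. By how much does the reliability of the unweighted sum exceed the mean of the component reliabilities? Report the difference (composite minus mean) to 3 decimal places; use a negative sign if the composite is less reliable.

0.066

Var(sum) = 3 + 1.8 = 4.8; true-score variance = 2.47 + 1.8 = 4.27; composite reliability = 0.8896.
Mean component reliability = 0.8233.
Difference = 0.8896 − 0.8233 = 0.066.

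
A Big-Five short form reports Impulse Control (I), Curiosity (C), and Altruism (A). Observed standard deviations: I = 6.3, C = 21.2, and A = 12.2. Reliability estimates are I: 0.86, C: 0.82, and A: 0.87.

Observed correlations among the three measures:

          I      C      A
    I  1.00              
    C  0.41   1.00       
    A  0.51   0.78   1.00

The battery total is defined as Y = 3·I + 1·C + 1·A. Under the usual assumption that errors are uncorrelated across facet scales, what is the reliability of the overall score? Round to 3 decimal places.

Var(Y) = 3²·6.3² + 21.2² + 12.2² + 2·[3·6.3·21.2·0.41 + 3·6.3·12.2·0.51 + 21.2·12.2·0.78] = 955.49 + 967.228 = 1922.72.
With uncorrelated errors the cross-covariances are all true-score covariance, so they carry over unchanged; only the diagonal terms shrink to ρᵢσᵢ².
True-score variance = [3²·6.3²·0.86 + 21.2²·0.82 + 12.2²·0.87] + 967.228 = 805.232 + 967.228 = 1772.46.
Reliability = 1772.46 / 1922.72 = 0.922.

0.922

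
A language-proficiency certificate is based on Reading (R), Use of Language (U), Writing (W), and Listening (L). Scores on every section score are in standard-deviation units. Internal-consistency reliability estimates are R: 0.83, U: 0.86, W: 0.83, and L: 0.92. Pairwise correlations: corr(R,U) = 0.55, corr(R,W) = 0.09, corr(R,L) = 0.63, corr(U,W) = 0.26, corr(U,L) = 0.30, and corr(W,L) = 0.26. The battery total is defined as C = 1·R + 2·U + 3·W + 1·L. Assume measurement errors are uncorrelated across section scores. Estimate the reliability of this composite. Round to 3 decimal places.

0.906

Var(C) = 1 + 2² + 3² + 1 + 2·[2·0.55 + 3·0.09 + 0.63 + 6·0.26 + 2·0.30 + 3·0.26] = 15 + 9.88 = 24.88.
With uncorrelated errors the cross-covariances are all true-score covariance, so they carry over unchanged; only the diagonal terms shrink to ρᵢσᵢ².
True-score variance = [0.83 + 2²·0.86 + 3²·0.83 + 0.92] + 9.88 = 12.66 + 9.88 = 22.54.
Reliability = 22.54 / 24.88 = 0.906.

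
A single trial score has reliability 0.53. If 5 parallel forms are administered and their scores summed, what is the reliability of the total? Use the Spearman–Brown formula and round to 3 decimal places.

0.849

ρ_k = kρ / (1 + (k−1)ρ) = 5·0.53 / (1 + 4·0.53) = 2.650 / 3.120 = 0.849.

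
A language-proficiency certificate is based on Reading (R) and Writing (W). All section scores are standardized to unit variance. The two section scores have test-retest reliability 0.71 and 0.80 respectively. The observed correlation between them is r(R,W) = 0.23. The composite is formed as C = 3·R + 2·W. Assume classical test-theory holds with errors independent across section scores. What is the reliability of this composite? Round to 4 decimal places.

Var(C) = 3² + 2² + 2·[6·0.23] = 13 + 2.76 = 15.76.
With uncorrelated errors the cross-covariances are all true-score covariance, so they carry over unchanged; only the diagonal terms shrink to ρᵢσᵢ².
True-score variance = [3²·0.71 + 2²·0.80] + 2.76 = 9.59 + 2.76 = 12.35.
Reliability = 12.35 / 15.76 = 0.7836.

0.7836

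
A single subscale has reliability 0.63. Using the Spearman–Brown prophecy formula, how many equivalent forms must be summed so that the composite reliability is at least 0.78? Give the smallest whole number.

3

k ≥ ρ*(1−ρ₁)/(ρ₁(1−ρ*)) = 0.78·0.37 / (0.63·0.22) = 2.082.
Smallest integer k = 3.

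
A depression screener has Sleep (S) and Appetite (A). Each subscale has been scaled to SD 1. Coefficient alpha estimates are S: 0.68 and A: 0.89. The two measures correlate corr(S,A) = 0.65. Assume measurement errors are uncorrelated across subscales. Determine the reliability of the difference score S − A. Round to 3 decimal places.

0.386

Var(S−A) = 1 + 1 − 2·0.65 = 2 − 1.3 = 0.7.
Because errors are independent across components, Cov(Tᵢ,Tⱼ) = Cov(Xᵢ,Xⱼ); the off-diagonal part of the true-score variance is the same as above.
True-score variance = [0.68 + 0.89] − 1.3 = 1.57 − 1.3 = 0.27.
Reliability = 0.27 / 0.7 = 0.386.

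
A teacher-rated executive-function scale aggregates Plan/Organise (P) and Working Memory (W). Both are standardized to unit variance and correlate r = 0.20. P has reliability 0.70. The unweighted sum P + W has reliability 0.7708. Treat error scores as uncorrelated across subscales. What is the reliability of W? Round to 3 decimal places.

Var(P+W) = 2 + 2·0.20 = 2.400.
True-score variance = ρ_P + ρ_W + 2·0.20, so 0.7708 = (0.70 + ρ_W + 0.40) / 2.400.
ρ_W = 0.7708·2.400 − 0.70 − 0.40 = 0.750.

0.750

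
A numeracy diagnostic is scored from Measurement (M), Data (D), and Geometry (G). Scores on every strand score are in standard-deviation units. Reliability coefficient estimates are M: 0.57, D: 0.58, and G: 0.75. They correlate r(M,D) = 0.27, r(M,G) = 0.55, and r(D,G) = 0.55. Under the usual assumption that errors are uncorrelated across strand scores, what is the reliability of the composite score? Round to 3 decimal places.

0.808

Var(M+D+G) = 3 + 2·[0.27 + 0.55 + 0.55] = 3 + 2.74 = 5.74.
Under uncorrelated errors the observed covariances equal the true-score covariances, so only the own-variance terms attenuate.
True-score variance = [0.57 + 0.58 + 0.75] + 2.74 = 1.9 + 2.74 = 4.64.
Reliability = 4.64 / 5.74 = 0.808.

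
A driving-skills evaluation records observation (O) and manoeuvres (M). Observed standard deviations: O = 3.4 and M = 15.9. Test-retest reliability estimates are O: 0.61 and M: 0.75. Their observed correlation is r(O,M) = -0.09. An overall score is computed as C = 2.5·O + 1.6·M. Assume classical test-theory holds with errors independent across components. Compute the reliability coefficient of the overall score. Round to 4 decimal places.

Var(C) = 2.5²·3.4² + 1.6²·15.9² + 2·[4·3.4·15.9·(-0.09)] = 719.444 − 38.9232 = 680.52.
Under uncorrelated errors the observed covariances equal the true-score covariances, so only the own-variance terms attenuate.
True-score variance = [2.5²·3.4²·0.61 + 1.6²·15.9²·0.75] − 38.9232 = 529.468 − 38.9232 = 490.545.
Reliability = 490.545 / 680.52 = 0.7208.

0.7208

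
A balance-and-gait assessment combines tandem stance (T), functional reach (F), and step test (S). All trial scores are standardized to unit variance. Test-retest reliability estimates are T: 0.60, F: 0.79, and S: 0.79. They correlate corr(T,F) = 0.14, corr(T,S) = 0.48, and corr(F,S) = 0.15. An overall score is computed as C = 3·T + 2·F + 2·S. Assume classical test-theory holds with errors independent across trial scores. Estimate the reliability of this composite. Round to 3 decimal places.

Var(C) = 3² + 2² + 2² + 2·[6·0.14 + 6·0.48 + 4·0.15] = 17 + 8.64 = 25.64.
With uncorrelated errors the cross-covariances are all true-score covariance, so they carry over unchanged; only the diagonal terms shrink to ρᵢσᵢ².
True-score variance = [3²·0.60 + 2²·0.79 + 2²·0.79] + 8.64 = 11.72 + 8.64 = 20.36.
Reliability = 20.36 / 25.64 = 0.794.

0.794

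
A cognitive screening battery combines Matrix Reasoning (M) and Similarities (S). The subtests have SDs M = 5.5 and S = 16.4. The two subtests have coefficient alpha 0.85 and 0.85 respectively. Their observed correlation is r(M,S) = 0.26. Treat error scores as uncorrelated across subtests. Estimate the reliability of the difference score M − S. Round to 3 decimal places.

0.822

Var(M−S) = 5.5² + 16.4² − 2·5.5·16.4·0.26 = 299.21 − 46.904 = 252.306.
Because errors are independent across components, Cov(Tᵢ,Tⱼ) = Cov(Xᵢ,Xⱼ); the off-diagonal part of the true-score variance is the same as above.
True-score variance = [5.5²·0.85 + 16.4²·0.85] − 46.904 = 254.328 − 46.904 = 207.424.
Reliability = 207.424 / 252.306 = 0.822.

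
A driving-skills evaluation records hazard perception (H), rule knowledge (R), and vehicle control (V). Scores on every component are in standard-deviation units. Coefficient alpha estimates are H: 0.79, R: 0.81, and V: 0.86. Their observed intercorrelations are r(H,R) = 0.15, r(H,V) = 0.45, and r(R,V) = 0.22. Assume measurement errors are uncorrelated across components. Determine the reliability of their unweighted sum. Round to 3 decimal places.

Var(H+R+V) = 3 + 2·[0.15 + 0.45 + 0.22] = 3 + 1.64 = 4.64.
With uncorrelated errors the cross-covariances are all true-score covariance, so they carry over unchanged; only the diagonal terms shrink to ρᵢσᵢ².
True-score variance = [0.79 + 0.81 + 0.86] + 1.64 = 2.46 + 1.64 = 4.1.
Reliability = 4.1 / 4.64 = 0.884.

0.884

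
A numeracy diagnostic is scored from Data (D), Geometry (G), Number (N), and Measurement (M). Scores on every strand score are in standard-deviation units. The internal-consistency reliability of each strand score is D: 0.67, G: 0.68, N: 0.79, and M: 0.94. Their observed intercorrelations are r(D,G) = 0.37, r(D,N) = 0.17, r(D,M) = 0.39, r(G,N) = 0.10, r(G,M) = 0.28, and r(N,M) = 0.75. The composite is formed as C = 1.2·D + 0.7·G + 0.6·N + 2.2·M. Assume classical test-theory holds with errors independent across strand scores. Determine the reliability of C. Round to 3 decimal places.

Var(C) = 1.2² + 0.7² + 0.6² + 2.2² + 2·[0.84·0.37 + 0.72·0.17 + 2.64·0.39 + 0.42·0.10 + 1.54·0.28 + 1.32·0.75] = 7.13 + 5.852 = 12.982.
Under uncorrelated errors the observed covariances equal the true-score covariances, so only the own-variance terms attenuate.
True-score variance = [1.2²·0.67 + 0.7²·0.68 + 0.6²·0.79 + 2.2²·0.94] + 5.852 = 6.132 + 5.852 = 11.984.
Reliability = 11.984 / 12.982 = 0.923.

0.923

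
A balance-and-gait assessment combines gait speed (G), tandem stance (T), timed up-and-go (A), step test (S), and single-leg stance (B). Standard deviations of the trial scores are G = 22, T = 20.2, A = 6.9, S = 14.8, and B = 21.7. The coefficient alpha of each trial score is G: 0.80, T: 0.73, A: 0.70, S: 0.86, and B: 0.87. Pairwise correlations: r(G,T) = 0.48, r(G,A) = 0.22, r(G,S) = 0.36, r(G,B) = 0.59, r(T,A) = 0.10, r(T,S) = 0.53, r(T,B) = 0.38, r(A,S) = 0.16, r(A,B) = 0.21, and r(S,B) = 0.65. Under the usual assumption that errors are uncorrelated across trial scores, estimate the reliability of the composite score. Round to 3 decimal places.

0.924

Var(G+T+A+S+B) = 22² + 20.2² + 6.9² + 14.8² + 21.7² + 2·[22·20.2·0.48 + 22·6.9·0.22 + 22·14.8·0.36 + 22·21.7·0.59 + 20.2·6.9·0.10 + 20.2·14.8·0.53 + 20.2·21.7·0.38 + 6.9·14.8·0.16 + 6.9·21.7·0.21 + 14.8·21.7·0.65] = 1629.58 + 2482.16 = 4111.74.
Under uncorrelated errors the observed covariances equal the true-score covariances, so only the own-variance terms attenuate.
True-score variance = [22²·0.80 + 20.2²·0.73 + 6.9²·0.70 + 14.8²·0.86 + 21.7²·0.87] + 2482.16 = 1316.44 + 2482.16 = 3798.61.
Reliability = 3798.61 / 4111.74 = 0.924.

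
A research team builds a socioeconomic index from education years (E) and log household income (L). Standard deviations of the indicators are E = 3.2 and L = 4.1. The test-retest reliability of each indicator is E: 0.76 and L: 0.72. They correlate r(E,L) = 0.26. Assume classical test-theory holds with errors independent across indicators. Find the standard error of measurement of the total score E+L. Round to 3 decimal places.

Var(total) = 27.05 + 6.8224 = 33.8724.
True-score variance = 19.8856 + 6.8224 = 26.708, so reliability = 0.7885.
Error variance = 33.8724 − 26.708 = 7.1644; SEM = √7.1644 = 2.677.

2.677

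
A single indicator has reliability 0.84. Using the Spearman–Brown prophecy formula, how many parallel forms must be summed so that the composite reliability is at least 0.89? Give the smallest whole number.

2

k ≥ ρ*(1−ρ₁)/(ρ₁(1−ρ*)) = 0.89·0.16 / (0.84·0.11) = 1.541.
Smallest integer k = 2.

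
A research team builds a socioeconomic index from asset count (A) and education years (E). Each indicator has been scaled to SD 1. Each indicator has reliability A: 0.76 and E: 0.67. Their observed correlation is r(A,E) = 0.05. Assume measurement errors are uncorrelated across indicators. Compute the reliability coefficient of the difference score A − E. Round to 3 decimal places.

Var(A−E) = 1 + 1 − 2·0.05 = 2 − 0.1 = 1.9.
Under uncorrelated errors the observed covariances equal the true-score covariances, so only the own-variance terms attenuate.
True-score variance = [0.76 + 0.67] − 0.1 = 1.43 − 0.1 = 1.33.
Reliability = 1.33 / 1.9 = 0.700.

0.700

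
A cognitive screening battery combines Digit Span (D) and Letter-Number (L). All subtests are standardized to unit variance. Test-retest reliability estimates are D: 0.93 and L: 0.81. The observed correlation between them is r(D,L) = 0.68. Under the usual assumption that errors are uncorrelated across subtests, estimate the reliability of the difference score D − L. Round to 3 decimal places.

Var(D−L) = 1 + 1 − 2·0.68 = 2 − 1.36 = 0.64.
Under uncorrelated errors the observed covariances equal the true-score covariances, so only the own-variance terms attenuate.
True-score variance = [0.93 + 0.81] − 1.36 = 1.74 − 1.36 = 0.38.
Reliability = 0.38 / 0.64 = 0.594.

0.594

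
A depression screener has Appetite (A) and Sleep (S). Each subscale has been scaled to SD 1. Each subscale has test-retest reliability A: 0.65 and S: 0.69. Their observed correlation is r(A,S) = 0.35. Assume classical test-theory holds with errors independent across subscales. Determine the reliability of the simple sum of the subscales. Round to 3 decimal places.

0.756

Var(A+S) = 2 + 2·[0.35] = 2 + 0.7 = 2.7.
Because errors are independent across components, Cov(Tᵢ,Tⱼ) = Cov(Xᵢ,Xⱼ); the off-diagonal part of the true-score variance is the same as above.
True-score variance = [0.65 + 0.69] + 0.7 = 1.34 + 0.7 = 2.04.
Reliability = 2.04 / 2.7 = 0.756.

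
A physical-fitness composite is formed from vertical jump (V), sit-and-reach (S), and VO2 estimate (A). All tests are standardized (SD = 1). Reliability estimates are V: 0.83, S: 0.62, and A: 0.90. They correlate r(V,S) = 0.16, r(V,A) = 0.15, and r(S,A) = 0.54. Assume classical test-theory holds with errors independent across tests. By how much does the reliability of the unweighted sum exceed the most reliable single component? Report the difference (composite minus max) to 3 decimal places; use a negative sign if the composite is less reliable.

Var(sum) = 3 + 1.7 = 4.7; true-score variance = 2.35 + 1.7 = 4.05; composite reliability = 0.8617.
Max component reliability = 0.9000.
Difference = 0.8617 − 0.9000 = -0.038.

-0.038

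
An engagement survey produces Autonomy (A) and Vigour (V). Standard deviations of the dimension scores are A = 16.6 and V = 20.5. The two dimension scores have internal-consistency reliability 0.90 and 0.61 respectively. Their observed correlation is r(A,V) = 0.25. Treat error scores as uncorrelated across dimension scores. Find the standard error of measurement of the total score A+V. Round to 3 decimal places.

13.837

Var(total) = 695.81 + 170.15 = 865.96.
True-score variance = 504.357 + 170.15 = 674.507, so reliability = 0.7789.
Error variance = 865.96 − 674.507 = 191.453; SEM = √191.453 = 13.837.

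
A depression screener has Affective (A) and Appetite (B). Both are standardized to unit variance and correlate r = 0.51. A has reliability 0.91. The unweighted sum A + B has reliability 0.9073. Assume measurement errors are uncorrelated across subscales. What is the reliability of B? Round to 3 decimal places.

Var(A+B) = 2 + 2·0.51 = 3.020.
True-score variance = ρ_A + ρ_B + 2·0.51, so 0.9073 = (0.91 + ρ_B + 1.02) / 3.020.
ρ_B = 0.9073·3.020 − 0.91 − 1.02 = 0.810.

0.810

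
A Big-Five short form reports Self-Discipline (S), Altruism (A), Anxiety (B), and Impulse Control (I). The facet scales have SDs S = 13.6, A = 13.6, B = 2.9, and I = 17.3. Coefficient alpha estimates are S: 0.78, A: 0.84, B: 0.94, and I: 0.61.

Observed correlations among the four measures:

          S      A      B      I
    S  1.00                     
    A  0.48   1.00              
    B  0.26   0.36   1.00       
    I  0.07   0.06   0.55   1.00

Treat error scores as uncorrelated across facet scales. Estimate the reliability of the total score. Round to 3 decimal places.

Var(S+A+B+I) = 13.6² + 13.6² + 2.9² + 17.3² + 2·[13.6·13.6·0.48 + 13.6·2.9·0.26 + 13.6·17.3·0.07 + 13.6·2.9·0.36 + 13.6·17.3·0.06 + 2.9·17.3·0.55] = 677.62 + 342.827 = 1020.45.
Because errors are independent across components, Cov(Tᵢ,Tⱼ) = Cov(Xᵢ,Xⱼ); the off-diagonal part of the true-score variance is the same as above.
True-score variance = [13.6²·0.78 + 13.6²·0.84 + 2.9²·0.94 + 17.3²·0.61] + 342.827 = 490.107 + 342.827 = 832.934.
Reliability = 832.934 / 1020.45 = 0.816.

0.816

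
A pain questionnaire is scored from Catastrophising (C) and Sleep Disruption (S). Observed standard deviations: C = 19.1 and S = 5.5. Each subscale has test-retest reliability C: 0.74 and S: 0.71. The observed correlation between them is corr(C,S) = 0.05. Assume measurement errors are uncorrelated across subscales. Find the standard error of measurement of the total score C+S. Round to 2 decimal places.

Var(total) = 395.06 + 10.505 = 405.565.
True-score variance = 291.437 + 10.505 = 301.942, so reliability = 0.7445.
Error variance = 405.565 − 301.942 = 103.623; SEM = √103.623 = 10.18.

10.18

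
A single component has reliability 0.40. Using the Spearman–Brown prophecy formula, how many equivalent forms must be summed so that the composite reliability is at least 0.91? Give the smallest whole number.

16

k ≥ ρ*(1−ρ₁)/(ρ₁(1−ρ*)) = 0.91·0.60 / (0.40·0.09) = 15.167.
Smallest integer k = 16.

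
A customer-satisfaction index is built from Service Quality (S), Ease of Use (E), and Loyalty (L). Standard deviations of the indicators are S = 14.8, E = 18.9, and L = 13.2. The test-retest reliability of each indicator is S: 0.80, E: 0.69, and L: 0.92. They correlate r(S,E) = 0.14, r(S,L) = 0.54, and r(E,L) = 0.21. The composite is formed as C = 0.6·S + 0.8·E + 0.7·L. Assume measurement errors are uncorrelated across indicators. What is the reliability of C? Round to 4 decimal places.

0.8382

Var(C) = 0.6²·14.8² + 0.8²·18.9² + 0.7²·13.2² + 2·[0.48·14.8·18.9·0.14 + 0.42·14.8·13.2·0.54 + 0.56·18.9·13.2·0.21] = 392.846 + 184.887 = 577.734.
Because errors are independent across components, Cov(Tᵢ,Tⱼ) = Cov(Xᵢ,Xⱼ); the off-diagonal part of the true-score variance is the same as above.
True-score variance = [0.6²·14.8²·0.80 + 0.8²·18.9²·0.69 + 0.7²·13.2²·0.92] + 184.887 = 299.375 + 184.887 = 484.262.
Reliability = 484.262 / 577.734 = 0.8382.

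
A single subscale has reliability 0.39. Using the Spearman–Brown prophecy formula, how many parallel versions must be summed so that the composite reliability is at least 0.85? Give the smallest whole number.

k ≥ ρ*(1−ρ₁)/(ρ₁(1−ρ*)) = 0.85·0.61 / (0.39·0.15) = 8.863.
Smallest integer k = 9.

9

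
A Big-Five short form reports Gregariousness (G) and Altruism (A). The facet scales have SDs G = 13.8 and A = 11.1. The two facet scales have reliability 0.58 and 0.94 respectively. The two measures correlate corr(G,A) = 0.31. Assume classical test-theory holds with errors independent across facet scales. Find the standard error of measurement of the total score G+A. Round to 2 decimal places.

Var(total) = 313.65 + 94.9716 = 408.622.
True-score variance = 226.273 + 94.9716 = 321.244, so reliability = 0.7862.
Error variance = 408.622 − 321.244 = 87.3774; SEM = √87.3774 = 9.35.

9.35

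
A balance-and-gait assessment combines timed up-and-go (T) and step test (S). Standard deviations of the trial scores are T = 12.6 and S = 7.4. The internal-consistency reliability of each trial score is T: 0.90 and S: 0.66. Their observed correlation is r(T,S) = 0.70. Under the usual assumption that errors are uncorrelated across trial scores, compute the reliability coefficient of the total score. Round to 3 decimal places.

Var(T+S) = 12.6² + 7.4² + 2·[12.6·7.4·0.70] = 213.52 + 130.536 = 344.056.
Under uncorrelated errors the observed covariances equal the true-score covariances, so only the own-variance terms attenuate.
True-score variance = [12.6²·0.90 + 7.4²·0.66] + 130.536 = 179.026 + 130.536 = 309.562.
Reliability = 309.562 / 344.056 = 0.900.

0.900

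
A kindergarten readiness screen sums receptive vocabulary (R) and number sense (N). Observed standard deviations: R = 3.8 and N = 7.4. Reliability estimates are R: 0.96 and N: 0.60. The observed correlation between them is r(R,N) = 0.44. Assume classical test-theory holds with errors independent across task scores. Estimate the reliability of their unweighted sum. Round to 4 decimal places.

Var(R+N) = 3.8² + 7.4² + 2·[3.8·7.4·0.44] = 69.2 + 24.7456 = 93.9456.
Because errors are independent across components, Cov(Tᵢ,Tⱼ) = Cov(Xᵢ,Xⱼ); the off-diagonal part of the true-score variance is the same as above.
True-score variance = [3.8²·0.96 + 7.4²·0.60] + 24.7456 = 46.7184 + 24.7456 = 71.464.
Reliability = 71.464 / 93.9456 = 0.7607.

0.7607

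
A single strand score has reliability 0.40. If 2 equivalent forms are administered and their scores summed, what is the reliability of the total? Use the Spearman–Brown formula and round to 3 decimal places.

ρ_k = kρ / (1 + (k−1)ρ) = 2·0.40 / (1 + 1·0.40) = 0.800 / 1.400 = 0.571.

0.571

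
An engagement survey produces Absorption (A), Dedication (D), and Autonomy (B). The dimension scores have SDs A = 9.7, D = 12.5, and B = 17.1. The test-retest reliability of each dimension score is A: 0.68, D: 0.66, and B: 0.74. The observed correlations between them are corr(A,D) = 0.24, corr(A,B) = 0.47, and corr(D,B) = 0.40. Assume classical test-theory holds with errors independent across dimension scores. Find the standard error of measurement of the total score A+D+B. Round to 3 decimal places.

Var(total) = 542.75 + 385.118 = 927.868.
True-score variance = 383.49 + 385.118 = 768.607, so reliability = 0.8284.
Error variance = 927.868 − 768.607 = 159.26; SEM = √159.26 = 12.620.

12.620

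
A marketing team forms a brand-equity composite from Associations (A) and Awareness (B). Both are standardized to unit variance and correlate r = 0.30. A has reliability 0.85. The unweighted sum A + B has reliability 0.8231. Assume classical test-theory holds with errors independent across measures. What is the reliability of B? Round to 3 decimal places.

Var(A+B) = 2 + 2·0.30 = 2.600.
True-score variance = ρ_A + ρ_B + 2·0.30, so 0.8231 = (0.85 + ρ_B + 0.60) / 2.600.
ρ_B = 0.8231·2.600 − 0.85 − 0.60 = 0.690.

0.690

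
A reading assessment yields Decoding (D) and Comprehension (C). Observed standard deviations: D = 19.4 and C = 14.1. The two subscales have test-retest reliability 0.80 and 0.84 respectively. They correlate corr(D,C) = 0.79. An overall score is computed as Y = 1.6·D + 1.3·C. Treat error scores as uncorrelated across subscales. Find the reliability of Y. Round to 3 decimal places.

0.888

Var(Y) = 1.6²·19.4² + 1.3²·14.1² + 2·[2.08·19.4·14.1·0.79] = 1299.47 + 898.962 = 2198.43.
Because errors are independent across components, Cov(Tᵢ,Tⱼ) = Cov(Xᵢ,Xⱼ); the off-diagonal part of the true-score variance is the same as above.
True-score variance = [1.6²·19.4²·0.80 + 1.3²·14.1²·0.84] + 898.962 = 1053.02 + 898.962 = 1951.98.
Reliability = 1951.98 / 2198.43 = 0.888.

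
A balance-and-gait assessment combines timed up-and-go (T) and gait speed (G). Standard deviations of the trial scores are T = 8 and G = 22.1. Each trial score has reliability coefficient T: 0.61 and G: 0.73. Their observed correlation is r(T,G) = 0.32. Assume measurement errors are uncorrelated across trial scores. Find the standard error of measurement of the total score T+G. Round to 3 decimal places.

12.523

Var(total) = 552.41 + 113.152 = 665.562.
True-score variance = 395.579 + 113.152 = 508.731, so reliability = 0.7644.
Error variance = 665.562 − 508.731 = 156.831; SEM = √156.831 = 12.523.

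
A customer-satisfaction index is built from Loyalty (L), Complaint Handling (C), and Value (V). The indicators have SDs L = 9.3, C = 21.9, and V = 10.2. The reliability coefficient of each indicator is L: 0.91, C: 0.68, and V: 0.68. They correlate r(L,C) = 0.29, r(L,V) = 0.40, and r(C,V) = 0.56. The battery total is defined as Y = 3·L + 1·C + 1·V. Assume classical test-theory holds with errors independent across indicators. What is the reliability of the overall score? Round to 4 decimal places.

0.8830

Var(Y) = 3²·9.3² + 21.9² + 10.2² + 2·[3·9.3·21.9·0.29 + 3·9.3·10.2·0.40 + 21.9·10.2·0.56] = 1362.06 + 832.235 = 2194.3.
Under uncorrelated errors the observed covariances equal the true-score covariances, so only the own-variance terms attenuate.
True-score variance = [3²·9.3²·0.91 + 21.9²·0.68 + 10.2²·0.68] + 832.235 = 1105.24 + 832.235 = 1937.47.
Reliability = 1937.47 / 2194.3 = 0.8830.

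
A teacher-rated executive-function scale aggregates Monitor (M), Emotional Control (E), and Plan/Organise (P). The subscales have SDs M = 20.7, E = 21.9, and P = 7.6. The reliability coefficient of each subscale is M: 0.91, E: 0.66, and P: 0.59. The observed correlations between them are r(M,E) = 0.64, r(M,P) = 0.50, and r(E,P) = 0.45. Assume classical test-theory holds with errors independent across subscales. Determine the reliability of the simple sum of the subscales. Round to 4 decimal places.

Var(M+E+P) = 20.7² + 21.9² + 7.6² + 2·[20.7·21.9·0.64 + 20.7·7.6·0.50 + 21.9·7.6·0.45] = 965.86 + 887.378 = 1853.24.
With uncorrelated errors the cross-covariances are all true-score covariance, so they carry over unchanged; only the diagonal terms shrink to ρᵢσᵢ².
True-score variance = [20.7²·0.91 + 21.9²·0.66 + 7.6²·0.59] + 887.378 = 740.547 + 887.378 = 1627.93.
Reliability = 1627.93 / 1853.24 = 0.8784.

0.8784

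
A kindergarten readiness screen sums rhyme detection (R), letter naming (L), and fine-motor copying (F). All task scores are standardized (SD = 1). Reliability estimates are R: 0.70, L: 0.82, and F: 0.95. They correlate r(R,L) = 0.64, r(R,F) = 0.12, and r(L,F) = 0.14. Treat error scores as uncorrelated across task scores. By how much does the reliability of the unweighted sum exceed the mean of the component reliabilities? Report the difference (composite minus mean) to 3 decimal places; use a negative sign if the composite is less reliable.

Var(sum) = 3 + 1.8 = 4.8; true-score variance = 2.47 + 1.8 = 4.27; composite reliability = 0.8896.
Mean component reliability = 0.8233.
Difference = 0.8896 − 0.8233 = 0.066.

0.066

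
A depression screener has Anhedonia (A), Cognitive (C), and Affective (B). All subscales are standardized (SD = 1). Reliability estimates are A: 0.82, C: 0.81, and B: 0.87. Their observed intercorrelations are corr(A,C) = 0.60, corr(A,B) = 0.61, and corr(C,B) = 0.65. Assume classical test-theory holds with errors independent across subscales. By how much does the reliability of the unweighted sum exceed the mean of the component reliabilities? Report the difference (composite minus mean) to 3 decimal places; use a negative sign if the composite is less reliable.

Var(sum) = 3 + 3.72 = 6.72; true-score variance = 2.5 + 3.72 = 6.22; composite reliability = 0.9256.
Mean component reliability = 0.8333.
Difference = 0.9256 − 0.8333 = 0.092.

0.092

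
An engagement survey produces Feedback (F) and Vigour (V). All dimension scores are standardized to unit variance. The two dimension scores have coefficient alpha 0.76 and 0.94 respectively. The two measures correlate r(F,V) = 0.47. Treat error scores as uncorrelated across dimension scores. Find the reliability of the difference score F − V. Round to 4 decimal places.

0.7170

Var(F−V) = 1 + 1 − 2·0.47 = 2 − 0.94 = 1.06.
With uncorrelated errors the cross-covariances are all true-score covariance, so they carry over unchanged; only the diagonal terms shrink to ρᵢσᵢ².
True-score variance = [0.76 + 0.94] − 0.94 = 1.7 − 0.94 = 0.76.
Reliability = 0.76 / 1.06 = 0.7170.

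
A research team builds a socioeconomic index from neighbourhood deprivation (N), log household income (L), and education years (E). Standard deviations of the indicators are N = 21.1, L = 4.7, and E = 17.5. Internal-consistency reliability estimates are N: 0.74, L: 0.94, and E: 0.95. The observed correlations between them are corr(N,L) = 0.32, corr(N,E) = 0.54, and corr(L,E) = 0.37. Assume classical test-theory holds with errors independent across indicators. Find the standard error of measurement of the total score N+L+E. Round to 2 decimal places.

11.51

Var(total) = 773.55 + 523.124 = 1296.67.
True-score variance = 641.158 + 523.124 = 1164.28, so reliability = 0.8979.
Error variance = 1296.67 − 1164.28 = 132.392; SEM = √132.392 = 11.51.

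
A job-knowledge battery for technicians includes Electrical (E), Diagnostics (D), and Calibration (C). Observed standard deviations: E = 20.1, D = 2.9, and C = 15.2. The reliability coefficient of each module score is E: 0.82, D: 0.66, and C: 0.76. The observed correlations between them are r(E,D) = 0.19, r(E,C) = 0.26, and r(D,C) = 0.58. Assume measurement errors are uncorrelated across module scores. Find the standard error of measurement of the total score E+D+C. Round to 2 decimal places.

11.45

Var(total) = 643.46 + 232.153 = 875.613.
True-score variance = 512.429 + 232.153 = 744.583, so reliability = 0.8504.
Error variance = 875.613 − 744.583 = 131.031; SEM = √131.031 = 11.45.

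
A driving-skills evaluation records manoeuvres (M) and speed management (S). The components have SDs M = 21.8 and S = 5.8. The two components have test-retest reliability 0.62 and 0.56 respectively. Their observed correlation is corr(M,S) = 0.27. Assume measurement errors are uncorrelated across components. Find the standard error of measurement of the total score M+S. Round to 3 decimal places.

13.978

Var(total) = 508.88 + 68.2776 = 577.158.
True-score variance = 313.487 + 68.2776 = 381.765, so reliability = 0.6615.
Error variance = 577.158 − 381.765 = 195.393; SEM = √195.393 = 13.978.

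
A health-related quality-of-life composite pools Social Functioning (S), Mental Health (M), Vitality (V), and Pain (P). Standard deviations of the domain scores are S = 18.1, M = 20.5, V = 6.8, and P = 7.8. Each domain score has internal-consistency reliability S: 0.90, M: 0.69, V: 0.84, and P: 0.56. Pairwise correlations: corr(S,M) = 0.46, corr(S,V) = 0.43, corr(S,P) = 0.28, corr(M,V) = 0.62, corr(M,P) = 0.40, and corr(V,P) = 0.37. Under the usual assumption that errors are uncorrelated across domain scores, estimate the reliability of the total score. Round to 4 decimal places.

Var(S+M+V+P) = 18.1² + 20.5² + 6.8² + 7.8² + 2·[18.1·20.5·0.46 + 18.1·6.8·0.43 + 18.1·7.8·0.28 + 20.5·6.8·0.62 + 20.5·7.8·0.40 + 6.8·7.8·0.37] = 854.94 + 866.301 = 1721.24.
Because errors are independent across components, Cov(Tᵢ,Tⱼ) = Cov(Xᵢ,Xⱼ); the off-diagonal part of the true-score variance is the same as above.
True-score variance = [18.1²·0.90 + 20.5²·0.69 + 6.8²·0.84 + 7.8²·0.56] + 866.301 = 657.734 + 866.301 = 1524.03.
Reliability = 1524.03 / 1721.24 = 0.8854.

0.8854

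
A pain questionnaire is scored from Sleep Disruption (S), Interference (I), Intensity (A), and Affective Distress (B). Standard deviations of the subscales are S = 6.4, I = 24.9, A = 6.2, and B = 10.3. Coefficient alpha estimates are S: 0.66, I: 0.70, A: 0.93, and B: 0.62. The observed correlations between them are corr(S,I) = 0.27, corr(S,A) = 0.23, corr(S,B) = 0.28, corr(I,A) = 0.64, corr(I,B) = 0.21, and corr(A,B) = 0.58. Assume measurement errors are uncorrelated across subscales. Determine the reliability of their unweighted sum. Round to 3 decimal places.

0.817

Var(S+I+A+B) = 6.4² + 24.9² + 6.2² + 10.3² + 2·[6.4·24.9·0.27 + 6.4·6.2·0.23 + 6.4·10.3·0.28 + 24.9·6.2·0.64 + 24.9·10.3·0.21 + 6.2·10.3·0.58] = 805.5 + 520.624 = 1326.12.
With uncorrelated errors the cross-covariances are all true-score covariance, so they carry over unchanged; only the diagonal terms shrink to ρᵢσᵢ².
True-score variance = [6.4²·0.66 + 24.9²·0.70 + 6.2²·0.93 + 10.3²·0.62] + 520.624 = 562.566 + 520.624 = 1083.19.
Reliability = 1083.19 / 1326.12 = 0.817.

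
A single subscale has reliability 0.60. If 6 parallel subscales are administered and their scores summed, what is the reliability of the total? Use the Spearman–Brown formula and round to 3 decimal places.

ρ_k = kρ / (1 + (k−1)ρ) = 6·0.60 / (1 + 5·0.60) = 3.600 / 4.000 = 0.900.

0.900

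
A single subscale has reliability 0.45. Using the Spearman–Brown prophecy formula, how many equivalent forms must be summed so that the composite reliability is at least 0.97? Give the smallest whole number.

40

k ≥ ρ*(1−ρ₁)/(ρ₁(1−ρ*)) = 0.97·0.55 / (0.45·0.03) = 39.519.
Smallest integer k = 40.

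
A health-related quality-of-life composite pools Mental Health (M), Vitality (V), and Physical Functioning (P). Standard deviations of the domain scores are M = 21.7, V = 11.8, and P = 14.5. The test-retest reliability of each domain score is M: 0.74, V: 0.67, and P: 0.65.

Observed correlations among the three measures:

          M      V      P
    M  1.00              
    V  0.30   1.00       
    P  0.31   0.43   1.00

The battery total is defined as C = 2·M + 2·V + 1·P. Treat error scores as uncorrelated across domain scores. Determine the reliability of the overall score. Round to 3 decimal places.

0.811

Var(C) = 2²·21.7² + 2²·11.8² + 14.5² + 2·[4·21.7·11.8·0.30 + 2·21.7·14.5·0.31 + 2·11.8·14.5·0.43] = 2650.77 + 1299 = 3949.77.
Under uncorrelated errors the observed covariances equal the true-score covariances, so only the own-variance terms attenuate.
True-score variance = [2²·21.7²·0.74 + 2²·11.8²·0.67 + 14.5²·0.65] + 1299 = 1903.66 + 1299 = 3202.66.
Reliability = 3202.66 / 3949.77 = 0.811.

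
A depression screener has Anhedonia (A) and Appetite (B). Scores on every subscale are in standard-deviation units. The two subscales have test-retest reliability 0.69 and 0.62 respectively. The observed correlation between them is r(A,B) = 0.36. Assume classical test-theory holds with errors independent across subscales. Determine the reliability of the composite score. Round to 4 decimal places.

Var(A+B) = 2 + 2·[0.36] = 2 + 0.72 = 2.72.
With uncorrelated errors the cross-covariances are all true-score covariance, so they carry over unchanged; only the diagonal terms shrink to ρᵢσᵢ².
True-score variance = [0.69 + 0.62] + 0.72 = 1.31 + 0.72 = 2.03.
Reliability = 2.03 / 2.72 = 0.7463.

0.7463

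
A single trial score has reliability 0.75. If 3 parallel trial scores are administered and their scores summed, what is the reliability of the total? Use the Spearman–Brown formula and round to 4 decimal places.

0.9000

ρ_k = kρ / (1 + (k−1)ρ) = 3·0.75 / (1 + 2·0.75) = 2.250 / 2.500 = 0.9000.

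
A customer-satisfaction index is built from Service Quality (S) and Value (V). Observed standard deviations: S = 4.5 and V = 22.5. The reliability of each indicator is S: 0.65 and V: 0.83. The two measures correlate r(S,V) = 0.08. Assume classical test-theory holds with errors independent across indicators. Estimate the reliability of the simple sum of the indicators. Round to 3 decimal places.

0.828

Var(S+V) = 4.5² + 22.5² + 2·[4.5·22.5·0.08] = 526.5 + 16.2 = 542.7.
With uncorrelated errors the cross-covariances are all true-score covariance, so they carry over unchanged; only the diagonal terms shrink to ρᵢσᵢ².
True-score variance = [4.5²·0.65 + 22.5²·0.83] + 16.2 = 433.35 + 16.2 = 449.55.
Reliability = 449.55 / 542.7 = 0.828.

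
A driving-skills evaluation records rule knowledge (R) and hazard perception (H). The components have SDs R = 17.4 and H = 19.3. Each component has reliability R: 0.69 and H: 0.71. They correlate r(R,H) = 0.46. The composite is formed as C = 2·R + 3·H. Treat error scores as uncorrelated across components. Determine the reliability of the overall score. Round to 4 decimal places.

0.7900

Var(C) = 2²·17.4² + 3²·19.3² + 2·[6·17.4·19.3·0.46] = 4563.45 + 1853.73 = 6417.18.
Because errors are independent across components, Cov(Tᵢ,Tⱼ) = Cov(Xᵢ,Xⱼ); the off-diagonal part of the true-score variance is the same as above.
True-score variance = [2²·17.4²·0.69 + 3²·19.3²·0.71] + 1853.73 = 3215.83 + 1853.73 = 5069.56.
Reliability = 5069.56 / 6417.18 = 0.7900.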